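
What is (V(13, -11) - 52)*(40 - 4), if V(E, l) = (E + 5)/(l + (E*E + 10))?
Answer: -13077/7 ≈ -1868.1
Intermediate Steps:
V(E, l) = (5 + E)/(10 + l + E²) (V(E, l) = (5 + E)/(l + (E² + 10)) = (5 + E)/(l + (10 + E²)) = (5 + E)/(10 + l + E²))
(V(13, -11) - 52)*(40 - 4) = ((5 + 13)/(10 - 11 + 13²) - 52)*(40 - 4) = (18/(10 - 11 + 169) - 52)*36 = (18/168 - 52)*36 = ((1/168)*18 - 52)*36 = (3/28 - 52)*36 = -1453/28*36 = -13077/7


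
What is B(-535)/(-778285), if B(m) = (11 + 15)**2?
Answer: -676/778285 ≈ -0.00086858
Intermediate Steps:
B(m) = 676 (B(m) = 26**2 = 676)
B(-535)/(-778285) = 676/(-778285) = 676*(-1/778285) = -676/778285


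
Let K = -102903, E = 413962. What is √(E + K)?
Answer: √311059 ≈ 557.73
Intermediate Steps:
√(E + K) = √(413962 - 102903) = √311059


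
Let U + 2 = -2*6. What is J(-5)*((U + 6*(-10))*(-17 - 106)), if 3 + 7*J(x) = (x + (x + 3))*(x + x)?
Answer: 609834/7 ≈ 87119.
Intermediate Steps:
U = -14 (U = -2 - 2*6 = -2 - 12 = -14)
J(x) = -3/7 + 2*x*(3 + 2*x)/7 (J(x) = -3/7 + ((x + (x + 3))*(x + x))/7 = -3/7 + ((x + (3 + x))*(2*x))/7 = -3/7 + ((3 + 2*x)*(2*x))/7 = -3/7 + (2*x*(3 + 2*x))/7 = -3/7 + 2*x*(3 + 2*x)/7)
J(-5)*((U + 6*(-10))*(-17 - 106)) = (-3/7 + (4/7)*(-5)² + (6/7)*(-5))*((-14 + 6*(-10))*(-17 - 106)) = (-3/7 + (4/7)*25 - 30/7)*((-14 - 60)*(-123)) = (-3/7 + 100/7 - 30/7)*(-74*(-123)) = (67/7)*9102 = 609834/7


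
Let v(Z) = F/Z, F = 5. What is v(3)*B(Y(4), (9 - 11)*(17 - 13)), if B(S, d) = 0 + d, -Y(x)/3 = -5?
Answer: -40/3 ≈ -13.333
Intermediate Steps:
Y(x) = 15 (Y(x) = -3*(-5) = 15)
v(Z) = 5/Z
B(S, d) = d
v(3)*B(Y(4), (9 - 11)*(17 - 13)) = (5/3)*((9 - 11)*(17 - 13)) = (5*(1/3))*(-2*4) = (5/3)*(-8) = -40/3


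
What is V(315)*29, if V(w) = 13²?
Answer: 4901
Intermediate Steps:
V(w) = 169
V(315)*29 = 169*29 = 4901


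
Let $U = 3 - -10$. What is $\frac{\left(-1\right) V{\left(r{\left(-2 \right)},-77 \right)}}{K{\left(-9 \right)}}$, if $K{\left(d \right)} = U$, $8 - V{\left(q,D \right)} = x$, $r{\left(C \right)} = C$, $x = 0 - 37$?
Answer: $- \frac{45}{13} \approx -3.4615$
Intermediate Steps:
$x = -37$
$U = 13$ ($U = 3 + 10 = 13$)
$V{\left(q,D \right)} = 45$ ($V{\left(q,D \right)} = 8 - -37 = 8 + 37 = 45$)
$K{\left(d \right)} = 13$
$\frac{\left(-1\right) V{\left(r{\left(-2 \right)},-77 \right)}}{K{\left(-9 \right)}} = \frac{\left(-1\right) 45}{13} = \left(-45\right) \frac{1}{13} = - \frac{45}{13}$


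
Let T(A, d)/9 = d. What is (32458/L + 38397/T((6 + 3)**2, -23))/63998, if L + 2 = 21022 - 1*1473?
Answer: -247942451/86316854514 ≈ -0.0028725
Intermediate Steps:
T(A, d) = 9*d
L = 19547 (L = -2 + (21022 - 1*1473) = -2 + (21022 - 1473) = -2 + 19549 = 19547)
(32458/L + 38397/T((6 + 3)**2, -23))/63998 = (32458/19547 + 38397/((9*(-23))))/63998 = (32458*(1/19547) + 38397/(-207))*(1/63998) = (32458/19547 + 38397*(-1/207))*(1/63998) = (32458/19547 - 12799/69)*(1/63998) = -247942451/1348743*1/63998 = -247942451/86316854514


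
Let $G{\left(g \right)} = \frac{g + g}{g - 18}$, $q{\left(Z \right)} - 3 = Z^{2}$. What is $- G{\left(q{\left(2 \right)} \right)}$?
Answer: $\frac{14}{11} \approx 1.2727$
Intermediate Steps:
$q{\left(Z \right)} = 3 + Z^{2}$
$G{\left(g \right)} = \frac{2 g}{-18 + g}$
$- G{\left(q{\left(2 \right)} \right)} = - \frac{2 \left(3 + 2^{2}\right)}{-18 + \left(3 + 2^{2}\right)} = - \frac{2 \left(3 + 4\right)}{-18 + \left(3 + 4\right)} = - \frac{2 \cdot 7}{-18 + 7} = - \frac{2 \cdot 7}{-11} = - \frac{2 \cdot 7 \left(-1\right)}{11} = \left(-1\right) \left(- \frac{14}{11}\right) = \frac{14}{11}$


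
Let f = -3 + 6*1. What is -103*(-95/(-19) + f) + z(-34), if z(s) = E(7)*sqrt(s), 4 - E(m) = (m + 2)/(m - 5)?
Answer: -824 - I*sqrt(34)/2 ≈ -824.0 - 2.9155*I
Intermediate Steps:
f = 3 (f = -3 + 6 = 3)
E(m) = 4 - (2 + m)/(-5 + m) (E(m) = 4 - (m + 2)/(m - 5) = 4 - (2 + m)/(-5 + m))
z(s) = -sqrt(s)/2 (z(s) = ((-22 + 3*7)/(-5 + 7))*sqrt(s) = ((-22 + 21)/2)*sqrt(s) = ((1/2)*(-1))*sqrt(s) = -sqrt(s)/2)
-103*(-95/(-19) + f) + z(-34) = -103*(-95/(-19) + 3) - I*sqrt(34)/2 = -103*(-95*(-1/19) + 3) - I*sqrt(34)/2 = -103*(5 + 3) - I*sqrt(34)/2 = -103*8 - I*sqrt(34)/2 = -824 - I*sqrt(34)/2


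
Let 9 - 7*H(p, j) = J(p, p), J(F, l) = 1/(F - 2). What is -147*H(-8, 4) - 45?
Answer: -2361/10 ≈ -236.10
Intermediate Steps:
J(F, l) = 1/(-2 + F)
H(p, j) = 9/7 - 1/(7*(-2 + p))
-147*H(-8, 4) - 45 = -21*(-19 + 9*(-8))/(-2 - 8) - 45 = -21*(-19 - 72)/(-10) - 45 = -21*(-1)*(-91)/10 - 45 = -147*13/10 - 45 = -1911/10 - 45 = -2361/10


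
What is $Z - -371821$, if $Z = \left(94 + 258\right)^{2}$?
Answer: $495725$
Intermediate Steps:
$Z = 123904$ ($Z = 352^{2} = 123904$)
$Z - -371821 = 123904 - -371821 = 123904 + 371821 = 495725$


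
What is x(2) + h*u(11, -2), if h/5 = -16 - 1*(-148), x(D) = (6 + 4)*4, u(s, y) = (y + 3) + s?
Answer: 7960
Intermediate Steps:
u(s, y) = 3 + s + y (u(s, y) = (3 + y) + s = 3 + s + y)
x(D) = 40 (x(D) = 10*4 = 40)
h = 660 (h = 5*(-16 - 1*(-148)) = 5*(-16 + 148) = 5*132 = 660)
x(2) + h*u(11, -2) = 40 + 660*(3 + 11 - 2) = 40 + 660*12 = 40 + 7920 = 7960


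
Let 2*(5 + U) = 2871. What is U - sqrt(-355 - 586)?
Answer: 2861/2 - I*sqrt(941) ≈ 1430.5 - 30.676*I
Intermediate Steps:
U = 2861/2 (U = -5 + (1/2)*2871 = -5 + 2871/2 = 2861/2 ≈ 1430.5)
U - sqrt(-355 - 586) = 2861/2 - sqrt(-355 - 586) = 2861/2 - sqrt(-941) = 2861/2 - I*sqrt(941)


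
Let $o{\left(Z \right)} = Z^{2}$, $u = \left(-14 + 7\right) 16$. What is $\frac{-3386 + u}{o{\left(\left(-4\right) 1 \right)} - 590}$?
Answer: $\frac{1749}{287} \approx 6.0941$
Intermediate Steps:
$u = -112$ ($u = \left(-7\right) 16 = -112$)
$\frac{-3386 + u}{o{\left(\left(-4\right) 1 \right)} - 590} = \frac{-3386 - 112}{\left(\left(-4\right) 1\right)^{2} - 590} = - \frac{3498}{\left(-4\right)^{2} - 590} = - \frac{3498}{16 - 590} = - \frac{3498}{-574} = \left(-3498\right) \left(- \frac{1}{574}\right) = \frac{1749}{287}$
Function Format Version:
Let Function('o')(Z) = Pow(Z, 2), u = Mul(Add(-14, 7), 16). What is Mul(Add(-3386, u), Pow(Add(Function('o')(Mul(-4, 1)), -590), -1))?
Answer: Rational(1749, 287) ≈ 6.0941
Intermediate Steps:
u = -112 (u = Mul(-7, 16) = -112)
Mul(Add(-3386, u), Pow(Add(Function('o')(Mul(-4, 1)), -590), -1)) = Mul(Add(-3386, -112), Pow(Add(Pow(Mul(-4, 1), 2), -590), -1)) = Mul(-3498, Pow(Add(Pow(-4, 2), -590), -1)) = Mul(-3498, Pow(Add(16, -590), -1)) = Mul(-3498, Pow(-574, -1)) = Mul(-3498, Rational(-1, 574)) = Rational(1749, 287)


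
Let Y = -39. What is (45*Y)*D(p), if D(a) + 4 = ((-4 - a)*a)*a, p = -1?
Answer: 12285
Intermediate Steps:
D(a) = -4 + a²*(-4 - a) (D(a) = -4 + ((-4 - a)*a)*a = -4 + (a*(-4 - a))*a = -4 + a²*(-4 - a))
(45*Y)*D(p) = (45*(-39))*(-4 - 1*(-1)³ - 4*(-1)²) = -1755*(-4 - 1*(-1) - 4*1) = -1755*(-4 + 1 - 4) = -1755*(-7) = 12285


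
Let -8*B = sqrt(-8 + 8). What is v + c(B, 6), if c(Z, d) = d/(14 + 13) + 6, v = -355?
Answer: -3139/9 ≈ -348.78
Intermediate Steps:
B = 0 (B = -sqrt(-8 + 8)/8 = -sqrt(0)/8 = -1/8*0 = 0)
c(Z, d) = 6 + d/27 (c(Z, d) = d/27 + 6 = 6 + d/27)
v + c(B, 6) = -355 + (6 + (1/27)*6) = -355 + (6 + 2/9) = -355 + 56/9 = -3139/9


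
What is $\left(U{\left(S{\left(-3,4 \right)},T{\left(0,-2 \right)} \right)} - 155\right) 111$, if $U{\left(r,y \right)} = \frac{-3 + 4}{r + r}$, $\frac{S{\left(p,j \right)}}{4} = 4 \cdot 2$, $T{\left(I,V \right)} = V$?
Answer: $- \frac{1101009}{64} \approx -17203.0$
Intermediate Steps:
$S{\left(p,j \right)} = 32$ ($S{\left(p,j \right)} = 4 \cdot 4 \cdot 2 = 4 \cdot 8 = 32$)
$U{\left(r,y \right)} = \frac{1}{2 r}$ ($U{\left(r,y \right)} = 1 \frac{1}{2 r} = \frac{1}{2 r}$)
$\left(U{\left(S{\left(-3,4 \right)},T{\left(0,-2 \right)} \right)} - 155\right) 111 = \left(\frac{1}{2 \cdot 32} - 155\right) 111 = \left(\frac{1}{2} \cdot \frac{1}{32} - 155\right) 111 = \left(\frac{1}{64} - 155\right) 111 = \left(- \frac{9919}{64}\right) 111 = - \frac{1101009}{64}$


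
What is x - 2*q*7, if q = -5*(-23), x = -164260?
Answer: -165870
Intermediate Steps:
q = 115
x - 2*q*7 = -164260 - 2*115*7 = -164260 - 230*7 = -164260 - 1610 = -165870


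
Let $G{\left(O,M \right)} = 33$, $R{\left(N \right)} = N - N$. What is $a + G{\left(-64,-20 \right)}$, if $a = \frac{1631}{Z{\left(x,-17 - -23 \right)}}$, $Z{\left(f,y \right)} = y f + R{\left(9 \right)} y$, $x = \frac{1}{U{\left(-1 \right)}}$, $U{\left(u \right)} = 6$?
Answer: $1664$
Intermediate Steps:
$R{\left(N \right)} = 0$
$x = \frac{1}{6} \approx 0.16667$
$Z{\left(f,y \right)} = f y$ ($Z{\left(f,y \right)} = y f + 0 y = f y + 0 = f y$)
$a = 1631$ ($a = \frac{1631}{\frac{1}{6} \left(-17 - -23\right)} = \frac{1631}{\frac{1}{6} \left(-17 + 23\right)} = \frac{1631}{\frac{1}{6} \cdot 6} = \frac{1631}{1} = 1631 \cdot 1 = 1631$)
$a + G{\left(-64,-20 \right)} = 1631 + 33 = 1664$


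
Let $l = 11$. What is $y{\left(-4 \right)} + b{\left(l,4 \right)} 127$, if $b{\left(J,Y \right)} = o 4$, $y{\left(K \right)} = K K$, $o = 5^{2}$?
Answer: $12716$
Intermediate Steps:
$o = 25$
$y{\left(K \right)} = K^{2}$
$b{\left(J,Y \right)} = 100$ ($b{\left(J,Y \right)} = 25 \cdot 4 = 100$)
$y{\left(-4 \right)} + b{\left(l,4 \right)} 127 = \left(-4\right)^{2} + 100 \cdot 127 = 16 + 12700 = 12716$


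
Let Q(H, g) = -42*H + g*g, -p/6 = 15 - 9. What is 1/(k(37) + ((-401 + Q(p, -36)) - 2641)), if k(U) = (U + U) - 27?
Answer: -1/187 ≈ -0.0053476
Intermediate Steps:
p = -36 (p = -6*(15 - 9) = -6*6 = -36)
k(U) = -27 + 2*U (k(U) = 2*U - 27 = -27 + 2*U)
Q(H, g) = g² - 42*H (Q(H, g) = -42*H + g² = g² - 42*H)
1/(k(37) + ((-401 + Q(p, -36)) - 2641)) = 1/((-27 + 2*37) + ((-401 + ((-36)² - 42*(-36))) - 2641)) = 1/((-27 + 74) + ((-401 + (1296 + 1512)) - 2641)) = 1/(47 + ((-401 + 2808) - 2641)) = 1/(47 + (2407 - 2641)) = 1/(47 - 234) = 1/(-187) = -1/187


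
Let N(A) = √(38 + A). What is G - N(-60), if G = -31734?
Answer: -31734 - I*√22 ≈ -31734.0 - 4.6904*I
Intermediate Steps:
G - N(-60) = -31734 - √(38 - 60) = -31734 - √(-22) = -31734 - I*√22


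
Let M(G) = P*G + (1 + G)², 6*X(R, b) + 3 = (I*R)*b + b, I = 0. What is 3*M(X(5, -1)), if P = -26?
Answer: 157/3 ≈ 52.333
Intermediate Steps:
X(R, b) = -½ + b/6 (X(R, b) = -½ + ((0*R)*b + b)/6 = -½ + (0*b + b)/6 = -½ + (0 + b)/6 = -½ + b/6)
M(G) = (1 + G)² - 26*G (M(G) = -26*G + (1 + G)² = (1 + G)² - 26*G)
3*M(X(5, -1)) = 3*((1 + (-½ + (⅙)*(-1)))² - 26*(-½ + (⅙)*(-1))) = 3*((1 + (-½ - ⅙))² - 26*(-½ - ⅙)) = 3*((1 - ⅔)² - 26*(-⅔)) = 3*((⅓)² + 52/3) = 3*(⅑ + 52/3) = 3*(157/9) = 157/3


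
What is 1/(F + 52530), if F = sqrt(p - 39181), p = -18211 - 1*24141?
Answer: 52530/2759482433 - I*sqrt(81533)/2759482433 ≈ 1.9036e-5 - 1.0348e-7*I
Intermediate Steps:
p = -42352 (p = -18211 - 24141 = -42352)
F = I*sqrt(81533) (F = sqrt(-42352 - 39181) = sqrt(-81533) = I*sqrt(81533) ≈ 285.54*I)
1/(F + 52530) = 1/(I*sqrt(81533) + 52530) = 1/(52530 + I*sqrt(81533))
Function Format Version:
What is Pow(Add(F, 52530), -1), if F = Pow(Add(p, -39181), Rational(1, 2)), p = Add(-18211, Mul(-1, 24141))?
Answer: Add(Rational(52530, 2759482433), Mul(Rational(-1, 2759482433), I, Pow(81533, Rational(1, 2)))) ≈ Add(1.9036e-5, Mul(-1.0348e-7, I))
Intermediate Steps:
p = -42352 (p = Add(-18211, -24141) = -42352)
F = Mul(I, Pow(81533, Rational(1, 2))) (F = Pow(Add(-42352, -39181), Rational(1, 2)) = Pow(-81533, Rational(1, 2)) = Mul(I, Pow(81533, Rational(1, 2))) ≈ Mul(285.54, I))
Pow(Add(F, 52530), -1) = Pow(Add(Mul(I, Pow(81533, Rational(1, 2))), 52530), -1) = Pow(Add(52530, Mul(I, Pow(81533, Rational(1, 2)))), -1)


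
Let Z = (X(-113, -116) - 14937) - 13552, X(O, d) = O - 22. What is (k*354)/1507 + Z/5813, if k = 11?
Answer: -1863686/796381 ≈ -2.3402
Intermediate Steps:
X(O, d) = -22 + O
Z = -28624 (Z = ((-22 - 113) - 14937) - 13552 = (-135 - 14937) - 13552 = -15072 - 13552 = -28624)
(k*354)/1507 + Z/5813 = (11*354)/1507 - 28624/5813 = 3894*(1/1507) - 28624*1/5813 = 354/137 - 28624/5813 = -1863686/796381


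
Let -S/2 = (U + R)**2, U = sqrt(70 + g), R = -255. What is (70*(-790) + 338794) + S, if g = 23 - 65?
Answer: 153388 + 2040*sqrt(7) ≈ 1.5879e+5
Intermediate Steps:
g = -42
U = 2*sqrt(7) (U = sqrt(70 - 42) = sqrt(28) = 2*sqrt(7) ≈ 5.2915)
S = -2*(-255 + 2*sqrt(7))**2 (S = -2*(2*sqrt(7) - 255)**2 = -2*(-255 + 2*sqrt(7))**2 ≈ -1.2471e+5)
(70*(-790) + 338794) + S = (70*(-790) + 338794) + (-130106 + 2040*sqrt(7)) = (-55300 + 338794) + (-130106 + 2040*sqrt(7)) = 283494 + (-130106 + 2040*sqrt(7)) = 153388 + 2040*sqrt(7)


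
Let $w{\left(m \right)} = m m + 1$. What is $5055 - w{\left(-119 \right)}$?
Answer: $-9107$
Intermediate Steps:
$w{\left(m \right)} = 1 + m^{2}$ ($w{\left(m \right)} = m^{2} + 1 = 1 + m^{2}$)
$5055 - w{\left(-119 \right)} = 5055 - \left(1 + \left(-119\right)^{2}\right) = 5055 - \left(1 + 14161\right) = 5055 - 14162 = -9107$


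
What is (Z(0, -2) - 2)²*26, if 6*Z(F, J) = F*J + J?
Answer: 1274/9 ≈ 141.56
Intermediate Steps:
Z(F, J) = J/6 + F*J/6 (Z(F, J) = (F*J + J)/6 = (J + F*J)/6 = J/6 + F*J/6)
(Z(0, -2) - 2)²*26 = ((⅙)*(-2)*(1 + 0) - 2)²*26 = ((⅙)*(-2)*1 - 2)²*26 = (-⅓ - 2)²*26 = (-7/3)²*26 = (49/9)*26 = 1274/9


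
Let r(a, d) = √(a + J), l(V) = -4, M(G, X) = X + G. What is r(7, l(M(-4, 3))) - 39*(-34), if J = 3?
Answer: 1326 + √10 ≈ 1329.2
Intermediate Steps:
M(G, X) = G + X
r(a, d) = √(3 + a) (r(a, d) = √(a + 3) = √(3 + a))
r(7, l(M(-4, 3))) - 39*(-34) = √(3 + 7) - 39*(-34) = √10 + 1326 = 1326 + √10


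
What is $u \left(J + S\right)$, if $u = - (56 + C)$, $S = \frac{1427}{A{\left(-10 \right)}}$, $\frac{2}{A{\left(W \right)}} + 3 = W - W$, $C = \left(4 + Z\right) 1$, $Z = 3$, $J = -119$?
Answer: $\frac{284697}{2} \approx 1.4235 \cdot 10^{5}$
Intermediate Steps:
$C = 7$ ($C = \left(4 + 3\right) 1 = 7 \cdot 1 = 7$)
$A{\left(W \right)} = - \frac{2}{3}$ ($A{\left(W \right)} = \frac{2}{-3 + \left(W - W\right)} = \frac{2}{-3 + 0} = \frac{2}{-3} = 2 \left(- \frac{1}{3}\right) = - \frac{2}{3}$)
$S = - \frac{4281}{2}$ ($S = \frac{1427}{- \frac{2}{3}} = 1427 \left(- \frac{3}{2}\right) = - \frac{4281}{2} \approx -2140.5$)
$u = -63$ ($u = - (56 + 7) = \left(-1\right) 63 = -63$)
$u \left(J + S\right) = - 63 \left(-119 - \frac{4281}{2}\right) = \left(-63\right) \left(- \frac{4519}{2}\right) = \frac{284697}{2}$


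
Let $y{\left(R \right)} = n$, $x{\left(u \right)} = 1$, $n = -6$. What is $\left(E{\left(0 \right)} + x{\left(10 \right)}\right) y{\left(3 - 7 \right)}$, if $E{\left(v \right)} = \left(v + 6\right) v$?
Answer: $-6$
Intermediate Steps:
$E{\left(v \right)} = v \left(6 + v\right)$ ($E{\left(v \right)} = \left(6 + v\right) v = v \left(6 + v\right)$)
$y{\left(R \right)} = -6$
$\left(E{\left(0 \right)} + x{\left(10 \right)}\right) y{\left(3 - 7 \right)} = \left(0 \left(6 + 0\right) + 1\right) \left(-6\right) = \left(0 \cdot 6 + 1\right) \left(-6\right) = \left(0 + 1\right) \left(-6\right) = 1 \left(-6\right) = -6$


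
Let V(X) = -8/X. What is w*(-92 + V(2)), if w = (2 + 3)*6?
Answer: -2880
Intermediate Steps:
w = 30 (w = 5*6 = 30)
w*(-92 + V(2)) = 30*(-92 - 8/2) = 30*(-92 - 8*½) = 30*(-92 - 4) = 30*(-96) = -2880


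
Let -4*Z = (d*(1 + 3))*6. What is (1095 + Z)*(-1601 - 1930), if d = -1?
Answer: -3887631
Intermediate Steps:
Z = 6 (Z = -(-(1 + 3))*6/4 = -(-1*4)*6/4 = -(-1)*6 = -1/4*(-24) = 6)
(1095 + Z)*(-1601 - 1930) = (1095 + 6)*(-1601 - 1930) = 1101*(-3531) = -3887631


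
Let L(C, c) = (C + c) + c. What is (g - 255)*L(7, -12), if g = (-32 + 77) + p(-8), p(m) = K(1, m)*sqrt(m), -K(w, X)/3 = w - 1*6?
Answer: 3570 - 510*I*sqrt(2) ≈ 3570.0 - 721.25*I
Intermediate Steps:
K(w, X) = 18 - 3*w (K(w, X) = -3*(w - 1*6) = -3*(w - 6) = -3*(-6 + w) = 18 - 3*w)
p(m) = 15*sqrt(m) (p(m) = (18 - 3*1)*sqrt(m) = (18 - 3)*sqrt(m) = 15*sqrt(m))
L(C, c) = C + 2*c
g = 45 + 30*I*sqrt(2) (g = (-32 + 77) + 15*sqrt(-8) = 45 + 15*(2*I*sqrt(2)) = 45 + 30*I*sqrt(2) ≈ 45.0 + 42.426*I)
(g - 255)*L(7, -12) = ((45 + 30*I*sqrt(2)) - 255)*(7 + 2*(-12)) = (-210 + 30*I*sqrt(2))*(7 - 24) = (-210 + 30*I*sqrt(2))*(-17) = 3570 - 510*I*sqrt(2)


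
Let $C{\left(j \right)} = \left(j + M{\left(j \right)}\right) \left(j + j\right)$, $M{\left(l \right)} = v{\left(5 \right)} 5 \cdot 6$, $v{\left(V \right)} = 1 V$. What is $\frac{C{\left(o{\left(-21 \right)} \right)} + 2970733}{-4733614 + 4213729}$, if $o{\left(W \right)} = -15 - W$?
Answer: $- \frac{594521}{103977} \approx -5.7178$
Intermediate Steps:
$v{\left(V \right)} = V$
$M{\left(l \right)} = 150$ ($M{\left(l \right)} = 5 \cdot 5 \cdot 6 = 25 \cdot 6 = 150$)
$C{\left(j \right)} = 2 j \left(150 + j\right)$ ($C{\left(j \right)} = \left(j + 150\right) \left(j + j\right) = \left(150 + j\right) 2 j = 2 j \left(150 + j\right)$)
$\frac{C{\left(o{\left(-21 \right)} \right)} + 2970733}{-4733614 + 4213729} = \frac{2 \left(-15 - -21\right) \left(150 - -6\right) + 2970733}{-4733614 + 4213729} = \frac{2 \left(-15 + 21\right) \left(150 + \left(-15 + 21\right)\right) + 2970733}{-519885} = \left(2 \cdot 6 \left(150 + 6\right) + 2970733\right) \left(- \frac{1}{519885}\right) = \left(2 \cdot 6 \cdot 156 + 2970733\right) \left(- \frac{1}{519885}\right) = \left(1872 + 2970733\right) \left(- \frac{1}{519885}\right) = 2972605 \left(- \frac{1}{519885}\right) = - \frac{594521}{103977}$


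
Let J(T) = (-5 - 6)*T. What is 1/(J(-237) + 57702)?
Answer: 1/60309 ≈ 1.6581e-5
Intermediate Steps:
J(T) = -11*T
1/(J(-237) + 57702) = 1/(-11*(-237) + 57702) = 1/(2607 + 57702) = 1/60309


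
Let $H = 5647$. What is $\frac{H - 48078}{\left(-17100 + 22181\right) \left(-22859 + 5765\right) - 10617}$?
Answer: $\frac{42431}{86865231} \approx 0.00048847$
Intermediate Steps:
$\frac{H - 48078}{\left(-17100 + 22181\right) \left(-22859 + 5765\right) - 10617} = \frac{5647 - 48078}{\left(-17100 + 22181\right) \left(-22859 + 5765\right) - 10617} = - \frac{42431}{5081 \left(-17094\right) - 10617} = - \frac{42431}{-86854614 - 10617} = - \frac{42431}{-86865231} = \left(-42431\right) \left(- \frac{1}{86865231}\right) = \frac{42431}{86865231}$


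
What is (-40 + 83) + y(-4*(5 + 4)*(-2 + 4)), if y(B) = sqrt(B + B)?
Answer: 43 + 12*I ≈ 43.0 + 12.0*I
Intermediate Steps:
y(B) = sqrt(2)*sqrt(B) (y(B) = sqrt(2*B) = sqrt(2)*sqrt(B))
(-40 + 83) + y(-4*(5 + 4)*(-2 + 4)) = (-40 + 83) + sqrt(2)*sqrt(-4*(5 + 4)*(-2 + 4)) = 43 + sqrt(2)*sqrt(-36*2) = 43 + sqrt(2)*sqrt(-4*18) = 43 + sqrt(2)*sqrt(-72) = 43 + sqrt(2)*(6*I*sqrt(2)) = 43 + 12*I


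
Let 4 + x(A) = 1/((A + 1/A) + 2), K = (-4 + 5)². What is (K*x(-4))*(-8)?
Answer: 320/9 ≈ 35.556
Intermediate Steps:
K = 1 (K = 1² = 1)
x(A) = -4 + 1/(2 + A + 1/A) (x(A) = -4 + 1/((A + 1/A) + 2) = -4 + 1/(2 + A + 1/A))
(K*x(-4))*(-8) = (1*((-4 - 7*(-4) - 4*(-4)²)/(1 + (-4)² + 2*(-4))))*(-8) = (1*((-4 + 28 - 4*16)/(1 + 16 - 8)))*(-8) = (1*((-4 + 28 - 64)/9))*(-8) = (1*((⅑)*(-40)))*(-8) = (1*(-40/9))*(-8) = -40/9*(-8) = 320/9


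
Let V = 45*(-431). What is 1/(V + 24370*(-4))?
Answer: -1/116875 ≈ -8.5561e-6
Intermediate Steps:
V = -19395
1/(V + 24370*(-4)) = 1/(-19395 + 24370*(-4)) = 1/(-19395 - 97480) = 1/(-116875) = -1/116875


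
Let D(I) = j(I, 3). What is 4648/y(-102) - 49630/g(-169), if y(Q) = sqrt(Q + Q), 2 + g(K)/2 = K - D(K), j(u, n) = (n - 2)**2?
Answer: 24815/172 - 2324*I*sqrt(51)/51 ≈ 144.27 - 325.43*I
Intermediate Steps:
j(u, n) = (-2 + n)**2
D(I) = 1 (D(I) = (-2 + 3)**2 = 1**2 = 1)
g(K) = -6 + 2*K (g(K) = -4 + 2*(K - 1*1) = -4 + 2*(K - 1) = -4 + 2*(-1 + K) = -4 + (-2 + 2*K) = -6 + 2*K)
y(Q) = sqrt(2)*sqrt(Q) (y(Q) = sqrt(2*Q) = sqrt(2)*sqrt(Q))
4648/y(-102) - 49630/g(-169) = 4648/((sqrt(2)*sqrt(-102))) - 49630/(-6 + 2*(-169)) = 4648/((sqrt(2)*(I*sqrt(102)))) - 49630/(-6 - 338) = 4648/((2*I*sqrt(51))) - 49630/(-344) = 4648*(-I*sqrt(51)/102) - 49630*(-1/344) = -2324*I*sqrt(51)/51 + 24815/172 = 24815/172 - 2324*I*sqrt(51)/51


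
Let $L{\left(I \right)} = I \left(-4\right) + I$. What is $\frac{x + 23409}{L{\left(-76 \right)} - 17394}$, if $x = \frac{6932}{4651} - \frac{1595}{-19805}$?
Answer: $- \frac{71880640370}{52707090071} \approx -1.3638$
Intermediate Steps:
$L{\left(I \right)} = - 3 I$ ($L{\left(I \right)} = - 4 I + I = - 3 I$)
$x = \frac{28941321}{18422611}$ ($x = 6932 \cdot \frac{1}{4651} - - \frac{319}{3961} = \frac{6932}{4651} + \frac{319}{3961} = \frac{28941321}{18422611} \approx 1.571$)
$\frac{x + 23409}{L{\left(-76 \right)} - 17394} = \frac{\frac{28941321}{18422611} + 23409}{\left(-3\right) \left(-76\right) - 17394} = \frac{431283842220}{18422611 \left(228 - 17394\right)} = \frac{431283842220}{18422611 \left(-17166\right)} = \frac{431283842220}{18422611} \left(- \frac{1}{17166}\right) = - \frac{71880640370}{52707090071}$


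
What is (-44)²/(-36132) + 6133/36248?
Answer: 37855357/327428184 ≈ 0.11561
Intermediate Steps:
(-44)²/(-36132) + 6133/36248 = 1936*(-1/36132) + 6133*(1/36248) = -484/9033 + 6133/36248 = 37855357/327428184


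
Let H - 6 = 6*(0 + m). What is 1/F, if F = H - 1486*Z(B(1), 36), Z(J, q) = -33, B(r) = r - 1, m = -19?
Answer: 1/48930 ≈ 2.0437e-5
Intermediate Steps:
B(r) = -1 + r
H = -108 (H = 6 + 6*(0 - 19) = 6 + 6*(-19) = 6 - 114 = -108)
F = 48930 (F = -108 - 1486*(-33) = -108 + 49038 = 48930)
1/F = 1/48930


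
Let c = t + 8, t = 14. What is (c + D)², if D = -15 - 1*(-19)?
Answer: 676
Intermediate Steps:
D = 4 (D = -15 + 19 = 4)
c = 22 (c = 14 + 8 = 22)
(c + D)² = (22 + 4)² = 26² = 676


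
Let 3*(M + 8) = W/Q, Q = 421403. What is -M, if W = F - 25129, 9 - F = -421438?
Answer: 3239118/421403 ≈ 7.6865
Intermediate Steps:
F = 421447 (F = 9 - 1*(-421438) = 9 + 421438 = 421447)
W = 396318 (W = 421447 - 25129 = 396318)
M = -3239118/421403 (M = -8 + (396318/421403)/3 = -8 + (396318*(1/421403))/3 = -8 + (⅓)*(396318/421403) = -8 + 132106/421403 = -3239118/421403 ≈ -7.6865)
-M = -1*(-3239118/421403) = 3239118/421403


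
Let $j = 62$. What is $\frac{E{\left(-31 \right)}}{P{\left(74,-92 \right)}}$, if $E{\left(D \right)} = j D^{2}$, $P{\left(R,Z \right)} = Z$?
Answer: $- \frac{29791}{46} \approx -647.63$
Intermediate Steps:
$E{\left(D \right)} = 62 D^{2}$
$\frac{E{\left(-31 \right)}}{P{\left(74,-92 \right)}} = \frac{62 \left(-31\right)^{2}}{-92} = 62 \cdot 961 \left(- \frac{1}{92}\right) = 59582 \left(- \frac{1}{92}\right) = - \frac{29791}{46}$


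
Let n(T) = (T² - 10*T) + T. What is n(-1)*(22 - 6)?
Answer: 160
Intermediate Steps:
n(T) = T² - 9*T
n(-1)*(22 - 6) = (-(-9 - 1))*(22 - 6) = -1*(-10)*16 = 10*16 = 160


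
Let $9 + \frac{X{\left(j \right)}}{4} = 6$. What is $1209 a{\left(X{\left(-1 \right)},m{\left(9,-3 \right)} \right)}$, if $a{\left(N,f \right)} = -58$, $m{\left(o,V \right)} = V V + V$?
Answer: $-70122$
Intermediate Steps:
$X{\left(j \right)} = -12$ ($X{\left(j \right)} = -36 + 4 \cdot 6 = -36 + 24 = -12$)
$m{\left(o,V \right)} = V + V^{2}$ ($m{\left(o,V \right)} = V^{2} + V = V + V^{2}$)
$1209 a{\left(X{\left(-1 \right)},m{\left(9,-3 \right)} \right)} = 1209 \left(-58\right) = -70122$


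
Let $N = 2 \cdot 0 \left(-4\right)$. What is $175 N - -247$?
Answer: $247$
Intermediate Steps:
$N = 0$ ($N = 0 \left(-4\right) = 0$)
$175 N - -247 = 175 \cdot 0 - -247 = 0 + 247 = 247$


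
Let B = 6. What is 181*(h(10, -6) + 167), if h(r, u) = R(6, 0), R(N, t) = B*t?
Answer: 30227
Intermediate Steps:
R(N, t) = 6*t
h(r, u) = 0 (h(r, u) = 6*0 = 0)
181*(h(10, -6) + 167) = 181*(0 + 167) = 181*167 = 30227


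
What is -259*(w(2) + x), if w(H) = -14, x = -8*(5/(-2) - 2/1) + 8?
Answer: -7770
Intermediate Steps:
x = 44 (x = -8*(5*(-1/2) - 2*1) + 8 = -8*(-5/2 - 2) + 8 = -8*(-9/2) + 8 = 36 + 8 = 44)
-259*(w(2) + x) = -259*(-14 + 44) = -259*30 = -7770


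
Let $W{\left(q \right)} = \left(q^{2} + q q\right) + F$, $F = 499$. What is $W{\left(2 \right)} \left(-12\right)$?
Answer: $-6084$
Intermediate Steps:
$W{\left(q \right)} = 499 + 2 q^{2}$ ($W{\left(q \right)} = \left(q^{2} + q q\right) + 499 = \left(q^{2} + q^{2}\right) + 499 = 2 q^{2} + 499 = 499 + 2 q^{2}$)
$W{\left(2 \right)} \left(-12\right) = \left(499 + 2 \cdot 2^{2}\right) \left(-12\right) = \left(499 + 2 \cdot 4\right) \left(-12\right) = \left(499 + 8\right) \left(-12\right) = 507 \left(-12\right) = -6084$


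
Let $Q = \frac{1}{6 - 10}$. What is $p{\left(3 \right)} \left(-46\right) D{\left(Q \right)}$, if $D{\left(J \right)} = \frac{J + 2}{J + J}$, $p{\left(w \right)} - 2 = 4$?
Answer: $966$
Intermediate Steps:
$p{\left(w \right)} = 6$ ($p{\left(w \right)} = 2 + 4 = 6$)
$Q = - \frac{1}{4}$ ($Q = \frac{1}{-4} = - \frac{1}{4} \approx -0.25$)
$D{\left(J \right)} = \frac{2 + J}{2 J}$
$p{\left(3 \right)} \left(-46\right) D{\left(Q \right)} = 6 \left(-46\right) \frac{2 - \frac{1}{4}}{2 \left(- \frac{1}{4}\right)} = - 276 \cdot \frac{1}{2} \left(-4\right) \frac{7}{4} = \left(-276\right) \left(- \frac{7}{2}\right) = 966$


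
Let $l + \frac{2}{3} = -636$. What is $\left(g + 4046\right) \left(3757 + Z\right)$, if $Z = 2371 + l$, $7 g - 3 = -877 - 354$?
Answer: $\frac{446346556}{21} \approx 2.1255 \cdot 10^{7}$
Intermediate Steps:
$g = - \frac{1228}{7}$ ($g = \frac{3}{7} + \frac{-877 - 354}{7} = \frac{3}{7} + \frac{1}{7} \left(-1231\right) = \frac{3}{7} - \frac{1231}{7} = - \frac{1228}{7} \approx -175.43$)
$l = - \frac{1910}{3}$ ($l = - \frac{2}{3} - 636 = - \frac{1910}{3} \approx -636.67$)
$Z = \frac{5203}{3}$ ($Z = 2371 - \frac{1910}{3} = \frac{5203}{3} \approx 1734.3$)
$\left(g + 4046\right) \left(3757 + Z\right) = \left(- \frac{1228}{7} + 4046\right) \left(3757 + \frac{5203}{3}\right) = \frac{27094}{7} \cdot \frac{16474}{3} = \frac{446346556}{21}$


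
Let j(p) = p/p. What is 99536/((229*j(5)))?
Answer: 99536/229 ≈ 434.65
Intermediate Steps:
j(p) = 1
99536/((229*j(5))) = 99536/((229*1)) = 99536/229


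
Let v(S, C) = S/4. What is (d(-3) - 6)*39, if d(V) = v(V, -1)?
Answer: -1053/4 ≈ -263.25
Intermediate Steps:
v(S, C) = S/4 (v(S, C) = S*(¼) = S/4)
d(V) = V/4
(d(-3) - 6)*39 = ((¼)*(-3) - 6)*39 = (-¾ - 6)*39 = -27/4*39 = -1053/4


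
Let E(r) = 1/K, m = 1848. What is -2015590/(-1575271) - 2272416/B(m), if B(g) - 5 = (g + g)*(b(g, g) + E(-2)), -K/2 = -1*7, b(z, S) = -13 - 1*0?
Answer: 3675973899346/75264873109 ≈ 48.841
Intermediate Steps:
b(z, S) = -13 (b(z, S) = -13 + 0 = -13)
K = 14 (K = -(-2)*7 = -2*(-7) = 14)
E(r) = 1/14
B(g) = 5 - 181*g/7 (B(g) = 5 + (g + g)*(-13 + 1/14) = 5 + (2*g)*(-181/14) = 5 - 181*g/7)
-2015590/(-1575271) - 2272416/B(m) = -2015590/(-1575271) - 2272416/(5 - 181/7*1848) = -2015590*(-1/1575271) - 2272416/(5 - 47784) = 2015590/1575271 - 2272416/(-47779) = 2015590/1575271 - 2272416*(-1/47779) = 2015590/1575271 + 2272416/47779 = 3675973899346/75264873109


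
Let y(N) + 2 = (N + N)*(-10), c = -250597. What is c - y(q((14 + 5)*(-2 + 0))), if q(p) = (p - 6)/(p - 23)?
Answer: -15285415/61 ≈ -2.5058e+5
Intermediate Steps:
q(p) = (-6 + p)/(-23 + p)
y(N) = -2 - 20*N (y(N) = -2 + (N + N)*(-10) = -2 + (2*N)*(-10) = -2 - 20*N)
c - y(q((14 + 5)*(-2 + 0))) = -250597 - (-2 - 20*(-6 + (14 + 5)*(-2 + 0))/(-23 + (14 + 5)*(-2 + 0))) = -250597 - (-2 - 20*(-6 + 19*(-2))/(-23 + 19*(-2))) = -250597 - (-2 - 20*(-6 - 38)/(-23 - 38)) = -250597 - (-2 - 20*(-44)/(-61)) = -250597 - (-2 - (-20)*(-44)/61) = -250597 - (-2 - 20*44/61) = -250597 - (-2 - 880/61) = -250597 - 1*(-1002/61) = -250597 + 1002/61 = -15285415/61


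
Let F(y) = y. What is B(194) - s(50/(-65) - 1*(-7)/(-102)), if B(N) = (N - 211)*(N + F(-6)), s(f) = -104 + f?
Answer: -4098881/1326 ≈ -3091.2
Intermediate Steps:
B(N) = (-211 + N)*(-6 + N) (B(N) = (N - 211)*(N - 6) = (-211 + N)*(-6 + N))
B(194) - s(50/(-65) - 1*(-7)/(-102)) = (1266 + 194² - 217*194) - (-104 + (50/(-65) - 1*(-7)/(-102))) = (1266 + 37636 - 42098) - (-104 + (50*(-1/65) + 7*(-1/102))) = -3196 - (-104 + (-10/13 - 7/102)) = -3196 - (-104 - 1111/1326) = -3196 - 1*(-139015/1326) = -3196 + 139015/1326 = -4098881/1326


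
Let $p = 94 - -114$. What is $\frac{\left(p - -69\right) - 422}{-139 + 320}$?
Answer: $- \frac{145}{181} \approx -0.8011$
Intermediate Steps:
$p = 208$ ($p = 94 + 114 = 208$)
$\frac{\left(p - -69\right) - 422}{-139 + 320} = \frac{\left(208 - -69\right) - 422}{-139 + 320} = \frac{\left(208 + 69\right) - 422}{181} = \left(277 - 422\right) \frac{1}{181} = \left(-145\right) \frac{1}{181} = - \frac{145}{181}$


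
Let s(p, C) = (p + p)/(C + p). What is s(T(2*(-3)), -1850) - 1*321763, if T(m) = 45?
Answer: -116156461/361 ≈ -3.2176e+5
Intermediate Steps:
s(p, C) = 2*p/(C + p) (s(p, C) = (2*p)/(C + p) = 2*p/(C + p))
s(T(2*(-3)), -1850) - 1*321763 = 2*45/(-1850 + 45) - 1*321763 = 2*45/(-1805) - 321763 = 2*45*(-1/1805) - 321763 = -18/361 - 321763 = -116156461/361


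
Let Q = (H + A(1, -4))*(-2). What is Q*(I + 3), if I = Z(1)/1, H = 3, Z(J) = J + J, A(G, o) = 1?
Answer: -40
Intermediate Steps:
Z(J) = 2*J
Q = -8 (Q = (3 + 1)*(-2) = 4*(-2) = -8)
I = 2 (I = (2*1)/1 = 2*1 = 2)
Q*(I + 3) = -8*(2 + 3) = -8*5 = -40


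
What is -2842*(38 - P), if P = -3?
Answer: -116522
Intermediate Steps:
-2842*(38 - P) = -2842*(38 - 1*(-3)) = -2842*(38 + 3) = -2842*41 = -116522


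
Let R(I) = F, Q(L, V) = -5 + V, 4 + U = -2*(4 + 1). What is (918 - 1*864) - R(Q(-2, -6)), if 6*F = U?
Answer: 169/3 ≈ 56.333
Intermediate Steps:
U = -14 (U = -4 - 2*(4 + 1) = -4 - 2*5 = -4 - 10 = -14)
F = -7/3 (F = (⅙)*(-14) = -7/3 ≈ -2.3333)
R(I) = -7/3
(918 - 1*864) - R(Q(-2, -6)) = (918 - 1*864) - 1*(-7/3) = (918 - 864) + 7/3 = 54 + 7/3 = 169/3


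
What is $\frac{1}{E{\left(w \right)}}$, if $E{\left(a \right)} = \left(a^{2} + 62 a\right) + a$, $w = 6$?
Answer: $\frac{1}{414} \approx 0.0024155$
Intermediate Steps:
$E{\left(a \right)} = a^{2} + 63 a$
$\frac{1}{E{\left(w \right)}} = \frac{1}{6 \left(63 + 6\right)} = \frac{1}{6 \cdot 69} = \frac{1}{414}$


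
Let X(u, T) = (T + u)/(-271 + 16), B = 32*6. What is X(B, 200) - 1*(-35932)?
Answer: 9162268/255 ≈ 35930.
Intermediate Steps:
B = 192
X(u, T) = -T/255 - u/255 (X(u, T) = (T + u)/(-255) = (T + u)*(-1/255) = -T/255 - u/255)
X(B, 200) - 1*(-35932) = (-1/255*200 - 1/255*192) - 1*(-35932) = (-40/51 - 64/85) + 35932 = -392/255 + 35932 = 9162268/255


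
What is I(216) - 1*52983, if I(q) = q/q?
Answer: -52982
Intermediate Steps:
I(q) = 1
I(216) - 1*52983 = 1 - 1*52983 = 1 - 52983 = -52982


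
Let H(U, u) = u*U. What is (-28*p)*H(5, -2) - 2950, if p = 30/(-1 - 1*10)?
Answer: -40850/11 ≈ -3713.6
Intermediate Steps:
H(U, u) = U*u
p = -30/11 (p = 30/(-1 - 10) = 30/(-11) = 30*(-1/11) = -30/11 ≈ -2.7273)
(-28*p)*H(5, -2) - 2950 = (-28*(-30/11))*(5*(-2)) - 2950 = (840/11)*(-10) - 2950 = -8400/11 - 2950 = -40850/11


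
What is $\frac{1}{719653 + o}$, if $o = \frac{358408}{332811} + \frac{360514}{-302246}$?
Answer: $\frac{7185056679}{5170746761666638} \approx 1.3896 \cdot 10^{-6}$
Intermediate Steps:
$o = - \frac{832545749}{7185056679}$ ($o = 358408 \cdot \frac{1}{332811} + 360514 \left(- \frac{1}{302246}\right) = \frac{358408}{332811} - \frac{25751}{21589} = - \frac{832545749}{7185056679} \approx -0.11587$)
$\frac{1}{719653 + o} = \frac{1}{719653 - \frac{832545749}{7185056679}} = \frac{1}{\frac{5170746761666638}{7185056679}} = \frac{7185056679}{5170746761666638}$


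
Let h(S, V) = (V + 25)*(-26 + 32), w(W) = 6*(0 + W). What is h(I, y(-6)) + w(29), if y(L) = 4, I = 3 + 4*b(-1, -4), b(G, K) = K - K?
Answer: 348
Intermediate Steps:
b(G, K) = 0
I = 3 (I = 3 + 4*0 = 3 + 0 = 3)
w(W) = 6*W
h(S, V) = 150 + 6*V (h(S, V) = (25 + V)*6 = 150 + 6*V)
h(I, y(-6)) + w(29) = (150 + 6*4) + 6*29 = (150 + 24) + 174 = 174 + 174 = 348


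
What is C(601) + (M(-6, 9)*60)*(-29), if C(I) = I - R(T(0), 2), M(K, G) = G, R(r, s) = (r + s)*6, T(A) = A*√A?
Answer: -15071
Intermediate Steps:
T(A) = A^(3/2)
R(r, s) = 6*r + 6*s
C(I) = -12 + I (C(I) = I - (6*0^(3/2) + 6*2) = I - (6*0 + 12) = I - (0 + 12) = I - 1*12 = I - 12 = -12 + I)
C(601) + (M(-6, 9)*60)*(-29) = (-12 + 601) + (9*60)*(-29) = 589 + 540*(-29) = 589 - 15660 = -15071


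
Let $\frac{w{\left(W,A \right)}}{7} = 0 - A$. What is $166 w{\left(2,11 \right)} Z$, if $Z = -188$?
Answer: $2403016$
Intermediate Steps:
$w{\left(W,A \right)} = - 7 A$ ($w{\left(W,A \right)} = 7 \left(0 - A\right) = 7 \left(- A\right) = - 7 A$)
$166 w{\left(2,11 \right)} Z = 166 \left(\left(-7\right) 11\right) \left(-188\right) = 166 \left(-77\right) \left(-188\right) = \left(-12782\right) \left(-188\right) = 2403016$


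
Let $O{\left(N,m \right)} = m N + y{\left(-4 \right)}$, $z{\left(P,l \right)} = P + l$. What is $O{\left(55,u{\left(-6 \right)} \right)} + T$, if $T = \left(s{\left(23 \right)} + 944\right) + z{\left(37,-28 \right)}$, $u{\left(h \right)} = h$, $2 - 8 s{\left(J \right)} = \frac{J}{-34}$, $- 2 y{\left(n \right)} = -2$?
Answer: $\frac{169819}{272} \approx 624.33$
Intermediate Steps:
$y{\left(n \right)} = 1$ ($y{\left(n \right)} = \left(- \frac{1}{2}\right) \left(-2\right) = 1$)
$s{\left(J \right)} = \frac{1}{4} + \frac{J}{272}$ ($s{\left(J \right)} = \frac{1}{4} - \frac{J \frac{1}{-34}}{8} = \frac{1}{4} - \frac{J \left(- \frac{1}{34}\right)}{8} = \frac{1}{4} - \frac{\left(- \frac{1}{34}\right) J}{8} = \frac{1}{4} + \frac{J}{272}$)
$T = \frac{259307}{272}$ ($T = \left(\left(\frac{1}{4} + \frac{1}{272} \cdot 23\right) + 944\right) + \left(37 - 28\right) = \left(\left(\frac{1}{4} + \frac{23}{272}\right) + 944\right) + 9 = \left(\frac{91}{272} + 944\right) + 9 = \frac{256859}{272} + 9 = \frac{259307}{272} \approx 953.33$)
$O{\left(N,m \right)} = 1 + N m$ ($O{\left(N,m \right)} = m N + 1 = N m + 1 = 1 + N m$)
$O{\left(55,u{\left(-6 \right)} \right)} + T = \left(1 + 55 \left(-6\right)\right) + \frac{259307}{272} = \left(1 - 330\right) + \frac{259307}{272} = -329 + \frac{259307}{272} = \frac{169819}{272}$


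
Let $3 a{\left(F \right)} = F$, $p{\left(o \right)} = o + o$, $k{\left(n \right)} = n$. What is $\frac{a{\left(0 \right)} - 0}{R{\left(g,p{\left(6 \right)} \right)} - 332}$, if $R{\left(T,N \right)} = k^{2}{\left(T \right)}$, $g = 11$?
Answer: $0$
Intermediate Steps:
$p{\left(o \right)} = 2 o$
$a{\left(F \right)} = \frac{F}{3}$
$R{\left(T,N \right)} = T^{2}$
$\frac{a{\left(0 \right)} - 0}{R{\left(g,p{\left(6 \right)} \right)} - 332} = \frac{\frac{1}{3} \cdot 0 - 0}{11^{2} - 332} = \frac{0 + \left(6 - 6\right)}{121 - 332} = \frac{0 + 0}{-211} = 0 \left(- \frac{1}{211}\right) = 0$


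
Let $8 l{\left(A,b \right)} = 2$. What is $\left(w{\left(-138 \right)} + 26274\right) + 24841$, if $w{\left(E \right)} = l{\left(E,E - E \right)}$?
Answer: $\frac{204461}{4} \approx 51115.0$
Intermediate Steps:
$l{\left(A,b \right)} = \frac{1}{4}$ ($l{\left(A,b \right)} = \frac{1}{8} \cdot 2 = \frac{1}{4}$)
$w{\left(E \right)} = \frac{1}{4}$
$\left(w{\left(-138 \right)} + 26274\right) + 24841 = \left(\frac{1}{4} + 26274\right) + 24841 = \frac{105097}{4} + 24841 = \frac{204461}{4}$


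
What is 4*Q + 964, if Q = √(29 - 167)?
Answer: 964 + 4*I*√138 ≈ 964.0 + 46.989*I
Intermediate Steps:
Q = I*√138 (Q = √(-138) = I*√138 ≈ 11.747*I)
4*Q + 964 = 4*(I*√138) + 964 = 4*I*√138 + 964 = 964 + 4*I*√138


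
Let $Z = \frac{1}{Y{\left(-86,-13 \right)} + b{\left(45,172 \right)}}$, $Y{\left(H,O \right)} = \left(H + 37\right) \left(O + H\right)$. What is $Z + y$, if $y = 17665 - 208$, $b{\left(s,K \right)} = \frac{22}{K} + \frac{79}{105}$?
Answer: $\frac{764834454933}{43812479} \approx 17457.0$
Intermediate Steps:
$Y{\left(H,O \right)} = \left(37 + H\right) \left(H + O\right)$
$b{\left(s,K \right)} = \frac{79}{105} + \frac{22}{K}$ ($b{\left(s,K \right)} = \frac{22}{K} + 79 \cdot \frac{1}{105} = \frac{22}{K} + \frac{79}{105} = \frac{79}{105} + \frac{22}{K}$)
$y = 17457$
$Z = \frac{9030}{43812479}$ ($Z = \frac{1}{\left(\left(-86\right)^{2} + 37 \left(-86\right) + 37 \left(-13\right) - -1118\right) + \left(\frac{79}{105} + \frac{22}{172}\right)} = \frac{1}{\left(7396 - 3182 - 481 + 1118\right) + \left(\frac{79}{105} + 22 \cdot \frac{1}{172}\right)} = \frac{1}{4851 + \left(\frac{79}{105} + \frac{11}{86}\right)} = \frac{1}{4851 + \frac{7949}{9030}} = \frac{1}{\frac{43812479}{9030}} = \frac{9030}{43812479} \approx 0.00020611$)
$Z + y = \frac{9030}{43812479} + 17457 = \frac{764834454933}{43812479}$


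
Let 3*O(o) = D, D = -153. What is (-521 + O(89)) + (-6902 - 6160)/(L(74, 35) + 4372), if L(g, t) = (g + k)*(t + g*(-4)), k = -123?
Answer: -9829154/17161 ≈ -572.76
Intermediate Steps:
L(g, t) = (-123 + g)*(t - 4*g) (L(g, t) = (g - 123)*(t + g*(-4)) = (-123 + g)*(t - 4*g))
O(o) = -51 (O(o) = (⅓)*(-153) = -51)
(-521 + O(89)) + (-6902 - 6160)/(L(74, 35) + 4372) = (-521 - 51) + (-6902 - 6160)/((-123*35 - 4*74² + 492*74 + 74*35) + 4372) = -572 - 13062/((-4305 - 4*5476 + 36408 + 2590) + 4372) = -572 - 13062/((-4305 - 21904 + 36408 + 2590) + 4372) = -572 - 13062/(12789 + 4372) = -572 - 13062/17161 = -9829154/17161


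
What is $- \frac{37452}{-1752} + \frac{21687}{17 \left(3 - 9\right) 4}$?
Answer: $- \frac{315489}{9928} \approx -31.778$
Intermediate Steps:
$- \frac{37452}{-1752} + \frac{21687}{17 \left(3 - 9\right) 4} = \left(-37452\right) \left(- \frac{1}{1752}\right) + \frac{21687}{17 \left(-6\right) 4} = \frac{3121}{146} + \frac{21687}{\left(-102\right) 4} = \frac{3121}{146} + \frac{21687}{-408} = \frac{3121}{146} + 21687 \left(- \frac{1}{408}\right) = \frac{3121}{146} - \frac{7229}{136} = - \frac{315489}{9928}$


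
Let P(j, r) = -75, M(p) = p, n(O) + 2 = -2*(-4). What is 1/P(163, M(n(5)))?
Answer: -1/75 ≈ -0.013333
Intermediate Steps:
n(O) = 6 (n(O) = -2 - 2*(-4) = -2 + 8 = 6)
1/P(163, M(n(5))) = 1/(-75) = -1/75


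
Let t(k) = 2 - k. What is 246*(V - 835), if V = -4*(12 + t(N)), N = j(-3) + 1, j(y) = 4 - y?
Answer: -211314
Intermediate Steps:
N = 8 (N = (4 - 1*(-3)) + 1 = (4 + 3) + 1 = 7 + 1 = 8)
V = -24 (V = -4*(12 + (2 - 1*8)) = -4*(12 + (2 - 8)) = -4*(12 - 6) = -4*6 = -24)
246*(V - 835) = 246*(-24 - 835) = 246*(-859) = -211314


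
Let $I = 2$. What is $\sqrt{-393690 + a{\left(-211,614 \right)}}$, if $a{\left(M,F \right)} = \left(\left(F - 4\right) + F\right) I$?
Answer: $i \sqrt{391242} \approx 625.49 i$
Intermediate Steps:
$a{\left(M,F \right)} = -8 + 4 F$ ($a{\left(M,F \right)} = \left(\left(F - 4\right) + F\right) 2 = \left(\left(-4 + F\right) + F\right) 2 = \left(-4 + 2 F\right) 2 = -8 + 4 F$)
$\sqrt{-393690 + a{\left(-211,614 \right)}} = \sqrt{-393690 + \left(-8 + 4 \cdot 614\right)} = \sqrt{-393690 + \left(-8 + 2456\right)} = \sqrt{-393690 + 2448} = \sqrt{-391242} = i \sqrt{391242}$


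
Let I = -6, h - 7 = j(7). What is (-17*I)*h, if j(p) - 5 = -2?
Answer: 1020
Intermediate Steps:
j(p) = 3 (j(p) = 5 - 2 = 3)
h = 10 (h = 7 + 3 = 10)
(-17*I)*h = -17*(-6)*10 = 102*10 = 1020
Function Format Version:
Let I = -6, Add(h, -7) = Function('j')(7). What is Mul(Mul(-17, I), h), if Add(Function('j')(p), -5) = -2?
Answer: 1020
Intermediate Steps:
Function('j')(p) = 3 (Function('j')(p) = Add(5, -2) = 3)
h = 10 (h = Add(7, 3) = 10)
Mul(Mul(-17, I), h) = Mul(Mul(-17, -6), 10) = Mul(102, 10) = 1020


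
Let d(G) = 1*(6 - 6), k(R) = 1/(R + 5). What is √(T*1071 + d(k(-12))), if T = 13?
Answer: 3*√1547 ≈ 118.00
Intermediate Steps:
k(R) = 1/(5 + R)
d(G) = 0 (d(G) = 1*0 = 0)
√(T*1071 + d(k(-12))) = √(13*1071 + 0) = √(13923 + 0) = √13923 = 3*√1547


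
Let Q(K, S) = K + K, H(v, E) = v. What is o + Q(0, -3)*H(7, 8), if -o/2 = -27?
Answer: 54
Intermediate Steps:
Q(K, S) = 2*K
o = 54 (o = -2*(-27) = 54)
o + Q(0, -3)*H(7, 8) = 54 + (2*0)*7 = 54 + 0*7 = 54 + 0 = 54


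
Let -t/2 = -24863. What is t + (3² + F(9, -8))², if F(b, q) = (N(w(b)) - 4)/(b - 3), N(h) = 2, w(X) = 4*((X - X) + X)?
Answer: 448210/9 ≈ 49801.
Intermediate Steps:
t = 49726 (t = -2*(-24863) = 49726)
w(X) = 4*X (w(X) = 4*(0 + X) = 4*X)
F(b, q) = -2/(-3 + b) (F(b, q) = (2 - 4)/(b - 3) = -2/(-3 + b))
t + (3² + F(9, -8))² = 49726 + (3² - 2/(-3 + 9))² = 49726 + (9 - 2/6)² = 49726 + (9 - 2*⅙)² = 49726 + (9 - ⅓)² = 49726 + (26/3)² = 49726 + 676/9 = 448210/9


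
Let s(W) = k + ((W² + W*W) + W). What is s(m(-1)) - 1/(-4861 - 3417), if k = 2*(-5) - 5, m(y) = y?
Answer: -115891/8278 ≈ -14.000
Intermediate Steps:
k = -15 (k = -10 - 5 = -15)
s(W) = -15 + W + 2*W² (s(W) = -15 + ((W² + W*W) + W) = -15 + ((W² + W²) + W) = -15 + (2*W² + W) = -15 + (W + 2*W²) = -15 + W + 2*W²)
s(m(-1)) - 1/(-4861 - 3417) = (-15 - 1 + 2*(-1)²) - 1/(-4861 - 3417) = (-15 - 1 + 2*1) - 1/(-8278) = (-15 - 1 + 2) - 1*(-1/8278) = -14 + 1/8278 = -115891/8278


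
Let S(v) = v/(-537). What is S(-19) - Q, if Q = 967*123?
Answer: -63871298/537 ≈ -1.1894e+5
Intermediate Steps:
S(v) = -v/537 (S(v) = v*(-1/537) = -v/537)
Q = 118941
S(-19) - Q = -1/537*(-19) - 1*118941 = 19/537 - 118941 = -63871298/537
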